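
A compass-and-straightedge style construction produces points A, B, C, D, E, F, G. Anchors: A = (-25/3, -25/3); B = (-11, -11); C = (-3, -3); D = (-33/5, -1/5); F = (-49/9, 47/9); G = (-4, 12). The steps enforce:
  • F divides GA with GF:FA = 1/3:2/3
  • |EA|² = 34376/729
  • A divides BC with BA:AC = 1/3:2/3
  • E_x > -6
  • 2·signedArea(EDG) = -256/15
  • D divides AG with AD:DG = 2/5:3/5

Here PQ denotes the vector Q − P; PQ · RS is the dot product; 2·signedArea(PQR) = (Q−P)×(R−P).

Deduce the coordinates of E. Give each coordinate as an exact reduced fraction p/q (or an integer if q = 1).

E = (-151/27, -55/27)

1. E_x = -151/27  [line -61/5·x + 13/5·y + -944/15 = 0 ∩ |EA|² = 34376/729]
2. E_y = -55/27  [line -61/5·x + 13/5·y + -944/15 = 0 ∩ |EA|² = 34376/729]
   → E = (-151/27, -55/27)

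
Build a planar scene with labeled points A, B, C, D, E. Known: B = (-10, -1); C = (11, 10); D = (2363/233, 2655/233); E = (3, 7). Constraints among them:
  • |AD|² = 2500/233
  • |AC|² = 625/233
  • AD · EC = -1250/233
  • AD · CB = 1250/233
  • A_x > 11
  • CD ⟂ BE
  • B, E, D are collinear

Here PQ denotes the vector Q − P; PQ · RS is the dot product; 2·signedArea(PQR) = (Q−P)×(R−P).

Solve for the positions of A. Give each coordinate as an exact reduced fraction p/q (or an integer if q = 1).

A = (2763/233, 2005/233)

1. A_x = 2763/233  [AD · EC = -1250/233 ∩ AD · CB = 1250/233]
2. A_y = 2005/233  [AD · EC = -1250/233 ∩ AD · CB = 1250/233]
   → A = (2763/233, 2005/233)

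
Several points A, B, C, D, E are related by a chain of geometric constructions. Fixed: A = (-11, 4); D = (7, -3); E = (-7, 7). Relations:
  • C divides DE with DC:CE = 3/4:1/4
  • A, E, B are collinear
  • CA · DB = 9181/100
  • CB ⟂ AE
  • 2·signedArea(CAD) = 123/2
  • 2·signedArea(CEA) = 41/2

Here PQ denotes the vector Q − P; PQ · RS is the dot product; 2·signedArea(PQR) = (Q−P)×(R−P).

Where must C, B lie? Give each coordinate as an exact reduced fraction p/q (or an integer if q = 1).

B = (-149/25, 389/50)
C = (-7/2, 9/2)

1. C_x = -7/2  [C divides DE with DC:CE = 3/4:1/4]
2. C_y = 9/2  [C divides DE with DC:CE = 3/4:1/4]
   → C = (-7/2, 9/2)
3. B_x = -149/25  [A, E, B are collinear ∩ CB ⟂ AE]
4. B_y = 389/50  [A, E, B are collinear ∩ CB ⟂ AE]
   → B = (-149/25, 389/50)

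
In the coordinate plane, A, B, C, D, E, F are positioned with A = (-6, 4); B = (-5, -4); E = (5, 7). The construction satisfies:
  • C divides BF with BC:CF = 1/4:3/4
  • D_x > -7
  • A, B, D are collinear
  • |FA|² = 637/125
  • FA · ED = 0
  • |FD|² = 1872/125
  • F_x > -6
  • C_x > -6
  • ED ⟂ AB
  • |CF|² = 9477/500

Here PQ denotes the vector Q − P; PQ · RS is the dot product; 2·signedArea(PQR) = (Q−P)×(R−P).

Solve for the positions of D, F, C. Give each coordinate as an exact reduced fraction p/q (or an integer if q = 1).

1. D_x = -31/5  [A, B, D are collinear ∩ ED ⟂ AB]
2. D_y = 28/5  [A, B, D are collinear ∩ ED ⟂ AB]
   → D = (-31/5, 28/5)
3. F_x = -143/25  [line 56/5·x + 7/5·y + 308/5 = 0 ∩ |FA|² = 637/125]
4. F_y = 44/25  [line 56/5·x + 7/5·y + 308/5 = 0 ∩ |FA|² = 637/125]
   → F = (-143/25, 44/25)
5. C_x = -259/50  [C divides BF with BC:CF = 1/4:3/4]
6. C_y = -64/25  [C divides BF with BC:CF = 1/4:3/4]
   → C = (-259/50, -64/25)

C = (-259/50, -64/25)
D = (-31/5, 28/5)
F = (-143/25, 44/25)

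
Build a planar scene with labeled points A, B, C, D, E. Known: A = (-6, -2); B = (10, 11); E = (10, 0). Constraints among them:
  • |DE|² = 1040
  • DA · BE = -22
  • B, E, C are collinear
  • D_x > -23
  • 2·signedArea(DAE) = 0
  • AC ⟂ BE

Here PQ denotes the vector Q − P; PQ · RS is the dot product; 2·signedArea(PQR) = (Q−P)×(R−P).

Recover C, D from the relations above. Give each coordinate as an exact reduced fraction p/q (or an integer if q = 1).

C = (10, -2)
D = (-22, -4)

1. C_x = 10  [B, E, C are collinear ∩ AC ⟂ BE]
2. C_y = -2  [B, E, C are collinear ∩ AC ⟂ BE]
   → C = (10, -2)
3. D_x = -22  [2·signedArea(DAE) = 0 ∩ DA · BE = -22]
4. D_y = -4  [2·signedArea(DAE) = 0 ∩ DA · BE = -22]
   → D = (-22, -4)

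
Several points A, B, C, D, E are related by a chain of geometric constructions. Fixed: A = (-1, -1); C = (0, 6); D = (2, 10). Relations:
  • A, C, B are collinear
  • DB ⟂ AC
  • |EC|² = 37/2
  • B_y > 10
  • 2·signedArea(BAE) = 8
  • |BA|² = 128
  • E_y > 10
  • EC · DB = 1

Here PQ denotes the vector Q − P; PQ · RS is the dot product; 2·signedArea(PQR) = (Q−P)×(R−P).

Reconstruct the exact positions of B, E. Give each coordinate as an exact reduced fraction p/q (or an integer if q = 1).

B = (3/5, 51/5)
E = (13/10, 101/10)

1. B_x = 3/5  [A, C, B are collinear ∩ DB ⟂ AC]
2. B_y = 51/5  [A, C, B are collinear ∩ DB ⟂ AC]
   → B = (3/5, 51/5)
3. E_x = 13/10  [line 7/5·x + -1/5·y + 1/5 = 0 ∩ |EC|² = 37/2]
4. E_y = 101/10  [line 7/5·x + -1/5·y + 1/5 = 0 ∩ |EC|² = 37/2]
   → E = (13/10, 101/10)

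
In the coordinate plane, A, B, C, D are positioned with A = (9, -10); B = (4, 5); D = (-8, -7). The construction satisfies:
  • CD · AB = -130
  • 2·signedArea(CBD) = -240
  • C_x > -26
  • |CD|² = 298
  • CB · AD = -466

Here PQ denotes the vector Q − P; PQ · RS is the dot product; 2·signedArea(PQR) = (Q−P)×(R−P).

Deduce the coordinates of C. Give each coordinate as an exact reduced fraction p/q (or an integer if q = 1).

1. C_x = -25  [CB · AD = -466 ∩ 2·signedArea(CBD) = -240]
2. C_y = -4  [CB · AD = -466 ∩ 2·signedArea(CBD) = -240]
   → C = (-25, -4)

C = (-25, -4)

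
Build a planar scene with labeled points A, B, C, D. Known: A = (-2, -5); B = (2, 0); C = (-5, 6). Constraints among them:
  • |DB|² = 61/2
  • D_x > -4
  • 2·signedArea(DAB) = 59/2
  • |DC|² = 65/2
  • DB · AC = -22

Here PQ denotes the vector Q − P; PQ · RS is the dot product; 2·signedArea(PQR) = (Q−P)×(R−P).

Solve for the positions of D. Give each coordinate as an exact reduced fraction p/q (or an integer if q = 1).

D = (-7/2, 1/2)

1. D_x = -7/2  [2·signedArea(DAB) = 59/2 ∩ DB · AC = -22]
2. D_y = 1/2  [2·signedArea(DAB) = 59/2 ∩ DB · AC = -22]
   → D = (-7/2, 1/2)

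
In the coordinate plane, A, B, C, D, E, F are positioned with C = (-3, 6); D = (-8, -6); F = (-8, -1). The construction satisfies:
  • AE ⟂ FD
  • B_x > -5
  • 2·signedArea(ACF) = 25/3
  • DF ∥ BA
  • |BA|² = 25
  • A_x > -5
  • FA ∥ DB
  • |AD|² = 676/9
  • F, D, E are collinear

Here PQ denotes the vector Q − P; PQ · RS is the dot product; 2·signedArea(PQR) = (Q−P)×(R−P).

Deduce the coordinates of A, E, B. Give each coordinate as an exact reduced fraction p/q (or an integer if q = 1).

A = (-14/3, 2)
B = (-14/3, -3)
E = (-8, 2)

1. A_x = -14/3  [line 7·x + -5·y + 128/3 = 0 ∩ |AD|² = 676/9]
2. A_y = 2  [line 7·x + -5·y + 128/3 = 0 ∩ |AD|² = 676/9]
   → A = (-14/3, 2)
3. E_x = -8  [F, D, E are collinear ∩ AE ⟂ FD]
4. E_y = 2  [F, D, E are collinear ∩ AE ⟂ FD]
   → E = (-8, 2)
5. B_x = -14/3  [DF ∥ BA ∩ FA ∥ DB]
6. B_y = -3  [DF ∥ BA ∩ FA ∥ DB]
   → B = (-14/3, -3)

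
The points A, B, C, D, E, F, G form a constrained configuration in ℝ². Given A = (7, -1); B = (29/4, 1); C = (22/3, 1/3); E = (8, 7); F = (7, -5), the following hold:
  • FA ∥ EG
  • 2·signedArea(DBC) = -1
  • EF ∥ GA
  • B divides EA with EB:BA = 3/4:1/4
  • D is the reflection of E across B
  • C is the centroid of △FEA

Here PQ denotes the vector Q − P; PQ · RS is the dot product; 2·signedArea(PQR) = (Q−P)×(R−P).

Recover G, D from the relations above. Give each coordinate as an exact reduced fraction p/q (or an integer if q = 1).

D = (13/2, -5)
G = (8, 11)

1. G_x = 8  [EF ∥ GA ∩ FA ∥ EG]
2. G_y = 11  [EF ∥ GA ∩ FA ∥ EG]
   → G = (8, 11)
3. D_x = 13/2  [D is the reflection of E across B]
4. D_y = -5  [D is the reflection of E across B]
   → D = (13/2, -5)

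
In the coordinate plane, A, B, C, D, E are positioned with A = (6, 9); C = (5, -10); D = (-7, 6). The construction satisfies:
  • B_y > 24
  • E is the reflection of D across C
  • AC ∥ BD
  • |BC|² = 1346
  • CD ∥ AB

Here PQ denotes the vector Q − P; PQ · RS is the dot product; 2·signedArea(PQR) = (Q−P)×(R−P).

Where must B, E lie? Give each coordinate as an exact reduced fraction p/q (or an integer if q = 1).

1. B_x = -6  [AC ∥ BD ∩ CD ∥ AB]
2. B_y = 25  [AC ∥ BD ∩ CD ∥ AB]
   → B = (-6, 25)
3. E_x = 17  [E is the reflection of D across C]
4. E_y = -26  [E is the reflection of D across C]
   → E = (17, -26)

B = (-6, 25)
E = (17, -26)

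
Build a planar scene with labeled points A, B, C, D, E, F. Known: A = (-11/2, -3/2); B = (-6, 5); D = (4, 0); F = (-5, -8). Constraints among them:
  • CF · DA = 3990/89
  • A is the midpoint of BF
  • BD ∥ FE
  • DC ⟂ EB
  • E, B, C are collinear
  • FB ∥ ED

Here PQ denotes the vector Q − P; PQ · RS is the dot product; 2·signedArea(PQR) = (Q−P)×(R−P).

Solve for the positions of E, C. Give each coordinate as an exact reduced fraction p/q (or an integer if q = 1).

C = (-94/89, -275/89)
E = (5, -13)

1. E_x = 5  [FB ∥ ED ∩ BD ∥ FE]
2. E_y = -13  [FB ∥ ED ∩ BD ∥ FE]
   → E = (5, -13)
3. C_x = -94/89  [E, B, C are collinear ∩ DC ⟂ EB]
4. C_y = -275/89  [E, B, C are collinear ∩ DC ⟂ EB]
   → C = (-94/89, -275/89)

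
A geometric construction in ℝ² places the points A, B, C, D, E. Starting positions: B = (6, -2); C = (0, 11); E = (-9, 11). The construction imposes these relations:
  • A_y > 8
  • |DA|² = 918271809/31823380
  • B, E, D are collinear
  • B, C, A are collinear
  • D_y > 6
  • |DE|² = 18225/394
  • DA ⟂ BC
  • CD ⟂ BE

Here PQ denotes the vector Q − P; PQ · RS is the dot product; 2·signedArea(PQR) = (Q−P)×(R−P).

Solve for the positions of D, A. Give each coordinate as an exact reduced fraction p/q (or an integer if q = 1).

A = (41067/40385, 710513/80770)
D = (-1521/394, 2579/394)

1. D_x = -1521/394  [B, E, D are collinear ∩ CD ⟂ BE]
2. D_y = 2579/394  [B, E, D are collinear ∩ CD ⟂ BE]
   → D = (-1521/394, 2579/394)
3. A_x = 41067/40385  [B, C, A are collinear ∩ DA ⟂ BC]
4. A_y = 710513/80770  [B, C, A are collinear ∩ DA ⟂ BC]
   → A = (41067/40385, 710513/80770)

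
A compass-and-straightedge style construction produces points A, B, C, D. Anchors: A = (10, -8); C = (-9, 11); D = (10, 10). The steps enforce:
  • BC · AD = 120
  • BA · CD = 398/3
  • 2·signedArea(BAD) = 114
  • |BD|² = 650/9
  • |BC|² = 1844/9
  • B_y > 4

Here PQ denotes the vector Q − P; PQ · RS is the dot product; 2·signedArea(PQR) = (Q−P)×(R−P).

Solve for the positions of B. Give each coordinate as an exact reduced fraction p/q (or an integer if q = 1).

1. B_x = 11/3  [2·signedArea(BAD) = 114 ∩ BA · CD = 398/3]
2. B_y = 13/3  [2·signedArea(BAD) = 114 ∩ BA · CD = 398/3]
   → B = (11/3, 13/3)

B = (11/3, 13/3)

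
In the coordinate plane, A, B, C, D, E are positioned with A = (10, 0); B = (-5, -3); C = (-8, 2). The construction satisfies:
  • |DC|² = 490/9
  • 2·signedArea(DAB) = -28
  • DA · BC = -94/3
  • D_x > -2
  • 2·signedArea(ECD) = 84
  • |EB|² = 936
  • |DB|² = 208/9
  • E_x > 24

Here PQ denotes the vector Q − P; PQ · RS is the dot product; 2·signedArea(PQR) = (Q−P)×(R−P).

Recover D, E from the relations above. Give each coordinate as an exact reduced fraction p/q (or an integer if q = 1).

D = (-1, -1/3)
E = (25, 3)

1. D_x = -1  [DA · BC = -94/3 ∩ 2·signedArea(DAB) = -28]
2. D_y = -1/3  [DA · BC = -94/3 ∩ 2·signedArea(DAB) = -28]
   → D = (-1, -1/3)
3. E_x = 25  [line 7/3·x + 7·y + -238/3 = 0 ∩ |EB|² = 936]
4. E_y = 3  [line 7/3·x + 7·y + -238/3 = 0 ∩ |EB|² = 936]
   → E = (25, 3)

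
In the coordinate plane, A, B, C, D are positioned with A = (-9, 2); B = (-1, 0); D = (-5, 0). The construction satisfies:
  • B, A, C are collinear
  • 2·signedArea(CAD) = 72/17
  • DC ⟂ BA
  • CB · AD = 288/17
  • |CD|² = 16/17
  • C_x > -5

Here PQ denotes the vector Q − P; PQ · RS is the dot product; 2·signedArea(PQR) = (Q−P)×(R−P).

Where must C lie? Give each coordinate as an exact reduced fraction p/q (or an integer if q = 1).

1. C_x = -81/17  [B, A, C are collinear ∩ DC ⟂ BA]
2. C_y = 16/17  [B, A, C are collinear ∩ DC ⟂ BA]
   → C = (-81/17, 16/17)

C = (-81/17, 16/17)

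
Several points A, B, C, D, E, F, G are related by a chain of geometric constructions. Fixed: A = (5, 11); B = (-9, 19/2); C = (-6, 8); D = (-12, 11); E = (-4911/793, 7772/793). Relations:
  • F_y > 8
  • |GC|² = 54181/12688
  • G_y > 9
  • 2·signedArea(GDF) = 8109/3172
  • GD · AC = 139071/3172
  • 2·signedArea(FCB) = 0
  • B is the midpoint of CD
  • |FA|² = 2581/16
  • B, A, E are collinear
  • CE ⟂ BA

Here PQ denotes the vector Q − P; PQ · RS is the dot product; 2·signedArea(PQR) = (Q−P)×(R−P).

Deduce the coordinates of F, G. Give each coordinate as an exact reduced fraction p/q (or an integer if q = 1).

F = (-15/2, 35/4)
G = (-11997/1586, 29659/3172)

1. F_x = -15/2  [line -3/2·x + -3·y + 15 = 0 ∩ |FA|² = 2581/16]
2. F_y = 35/4  [line -3/2·x + -3·y + 15 = 0 ∩ |FA|² = 2581/16]
   → F = (-15/2, 35/4)
3. G_x = -11997/1586  [GD · AC = 139071/3172 ∩ 2·signedArea(GDF) = 8109/3172]
4. G_y = 29659/3172  [GD · AC = 139071/3172 ∩ 2·signedArea(GDF) = 8109/3172]
   → G = (-11997/1586, 29659/3172)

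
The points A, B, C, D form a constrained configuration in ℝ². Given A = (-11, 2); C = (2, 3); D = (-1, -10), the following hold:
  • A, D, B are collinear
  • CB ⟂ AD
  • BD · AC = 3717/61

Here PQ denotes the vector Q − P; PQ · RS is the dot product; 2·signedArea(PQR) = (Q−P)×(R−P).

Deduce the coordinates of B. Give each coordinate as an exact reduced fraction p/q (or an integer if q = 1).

B = (-376/61, -232/61)

1. B_x = -376/61  [A, D, B are collinear ∩ CB ⟂ AD]
2. B_y = -232/61  [A, D, B are collinear ∩ CB ⟂ AD]
   → B = (-376/61, -232/61)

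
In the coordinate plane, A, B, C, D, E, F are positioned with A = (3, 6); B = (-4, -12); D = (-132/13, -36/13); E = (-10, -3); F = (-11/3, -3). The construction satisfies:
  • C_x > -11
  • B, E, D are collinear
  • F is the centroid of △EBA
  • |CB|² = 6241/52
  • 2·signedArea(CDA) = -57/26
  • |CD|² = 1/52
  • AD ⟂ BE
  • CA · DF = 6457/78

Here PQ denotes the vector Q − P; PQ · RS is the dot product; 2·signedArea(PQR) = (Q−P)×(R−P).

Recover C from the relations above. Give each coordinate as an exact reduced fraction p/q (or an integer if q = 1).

C = (-131/13, -75/26)

1. C_x = -131/13  [CA · DF = 6457/78 ∩ 2·signedArea(CDA) = -57/26]
2. C_y = -75/26  [CA · DF = 6457/78 ∩ 2·signedArea(CDA) = -57/26]
   → C = (-131/13, -75/26)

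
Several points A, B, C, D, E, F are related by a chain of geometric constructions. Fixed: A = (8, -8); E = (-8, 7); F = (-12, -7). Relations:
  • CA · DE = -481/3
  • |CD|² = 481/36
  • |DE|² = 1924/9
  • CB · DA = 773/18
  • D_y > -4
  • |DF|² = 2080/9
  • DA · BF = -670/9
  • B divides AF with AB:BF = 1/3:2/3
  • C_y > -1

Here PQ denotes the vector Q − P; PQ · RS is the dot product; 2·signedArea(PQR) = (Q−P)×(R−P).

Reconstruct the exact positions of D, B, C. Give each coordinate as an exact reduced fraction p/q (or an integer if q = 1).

1. B_x = 4/3  [B divides AF with AB:BF = 1/3:2/3]
2. B_y = -23/3  [B divides AF with AB:BF = 1/3:2/3]
   → B = (4/3, -23/3)
3. D_x = 8/3  [line 40/3·x + -2/3·y + -338/9 = 0 ∩ |DF|² = 2080/9]
4. D_y = -3  [line 40/3·x + -2/3·y + -338/9 = 0 ∩ |DF|² = 2080/9]
   → D = (8/3, -3)
5. C_x = 0  [line 32/3·x + -10·y + -5 = 0 ∩ |CD|² = 481/36]
6. C_y = -1/2  [line 32/3·x + -10·y + -5 = 0 ∩ |CD|² = 481/36]
   → C = (0, -1/2)

B = (4/3, -23/3)
C = (0, -1/2)
D = (8/3, -3)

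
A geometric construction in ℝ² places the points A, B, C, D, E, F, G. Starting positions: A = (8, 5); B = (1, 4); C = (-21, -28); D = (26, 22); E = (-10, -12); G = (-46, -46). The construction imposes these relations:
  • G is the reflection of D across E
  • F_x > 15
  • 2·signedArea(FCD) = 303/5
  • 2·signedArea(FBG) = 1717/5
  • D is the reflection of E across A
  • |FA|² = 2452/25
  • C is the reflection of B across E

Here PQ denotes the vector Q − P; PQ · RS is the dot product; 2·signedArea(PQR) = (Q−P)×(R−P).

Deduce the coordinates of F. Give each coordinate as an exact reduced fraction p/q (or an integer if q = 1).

1. F_x = 76/5  [line -50·x + 47·y + 1027/5 = 0 ∩ |FA|² = 2452/25]
2. F_y = 59/5  [line -50·x + 47·y + 1027/5 = 0 ∩ |FA|² = 2452/25]
   → F = (76/5, 59/5)

F = (76/5, 59/5)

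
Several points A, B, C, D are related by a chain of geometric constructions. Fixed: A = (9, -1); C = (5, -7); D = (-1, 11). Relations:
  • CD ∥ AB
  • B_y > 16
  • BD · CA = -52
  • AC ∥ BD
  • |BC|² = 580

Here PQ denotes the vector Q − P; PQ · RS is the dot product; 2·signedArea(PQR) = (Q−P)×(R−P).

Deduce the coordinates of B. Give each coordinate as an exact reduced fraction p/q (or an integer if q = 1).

B = (3, 17)

1. B_x = 3  [AC ∥ BD ∩ CD ∥ AB]
2. B_y = 17  [AC ∥ BD ∩ CD ∥ AB]
   → B = (3, 17)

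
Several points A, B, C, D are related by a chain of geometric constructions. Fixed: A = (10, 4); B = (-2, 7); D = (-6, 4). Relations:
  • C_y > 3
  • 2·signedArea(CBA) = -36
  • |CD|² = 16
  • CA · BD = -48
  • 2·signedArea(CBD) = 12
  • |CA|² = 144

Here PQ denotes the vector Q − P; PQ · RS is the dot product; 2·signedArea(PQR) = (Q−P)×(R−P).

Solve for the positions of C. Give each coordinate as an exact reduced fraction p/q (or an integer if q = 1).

1. C_x = -2  [2·signedArea(CBA) = -36 ∩ CA · BD = -48]
2. C_y = 4  [2·signedArea(CBA) = -36 ∩ CA · BD = -48]
   → C = (-2, 4)

C = (-2, 4)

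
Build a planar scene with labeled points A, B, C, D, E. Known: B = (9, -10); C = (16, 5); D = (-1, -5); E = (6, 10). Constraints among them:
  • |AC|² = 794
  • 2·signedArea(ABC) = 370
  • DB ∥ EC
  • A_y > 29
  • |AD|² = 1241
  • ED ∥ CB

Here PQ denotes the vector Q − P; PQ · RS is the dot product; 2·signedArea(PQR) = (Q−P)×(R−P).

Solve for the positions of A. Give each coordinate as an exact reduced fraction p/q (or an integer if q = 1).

A = (3, 30)

1. A_x = 3  [line -15·x + 7·y + -165 = 0 ∩ |AD|² = 1241]
2. A_y = 30  [line -15·x + 7·y + -165 = 0 ∩ |AD|² = 1241]
   → A = (3, 30)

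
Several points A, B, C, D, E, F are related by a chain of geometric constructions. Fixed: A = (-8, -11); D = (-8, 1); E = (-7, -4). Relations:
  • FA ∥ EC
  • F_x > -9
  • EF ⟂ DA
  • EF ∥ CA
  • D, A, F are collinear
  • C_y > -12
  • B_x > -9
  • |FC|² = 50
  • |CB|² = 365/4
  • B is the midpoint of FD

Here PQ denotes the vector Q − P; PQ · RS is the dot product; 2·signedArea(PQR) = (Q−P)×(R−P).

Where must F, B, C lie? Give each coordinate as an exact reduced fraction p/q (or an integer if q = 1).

1. F_x = -8  [D, A, F are collinear ∩ EF ⟂ DA]
2. F_y = -4  [D, A, F are collinear ∩ EF ⟂ DA]
   → F = (-8, -4)
3. B_x = -8  [B is the midpoint of FD]
4. B_y = -3/2  [B is the midpoint of FD]
   → B = (-8, -3/2)
5. C_x = -7  [EF ∥ CA ∩ FA ∥ EC]
6. C_y = -11  [EF ∥ CA ∩ FA ∥ EC]
   → C = (-7, -11)

B = (-8, -3/2)
C = (-7, -11)
F = (-8, -4)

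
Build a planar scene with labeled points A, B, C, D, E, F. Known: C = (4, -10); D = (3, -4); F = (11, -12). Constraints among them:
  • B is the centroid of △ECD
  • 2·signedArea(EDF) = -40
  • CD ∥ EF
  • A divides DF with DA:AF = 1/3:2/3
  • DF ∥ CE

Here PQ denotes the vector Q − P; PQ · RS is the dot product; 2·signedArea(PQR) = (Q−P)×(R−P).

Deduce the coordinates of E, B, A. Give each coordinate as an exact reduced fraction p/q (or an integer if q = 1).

A = (17/3, -20/3)
B = (19/3, -32/3)
E = (12, -18)

1. E_x = 12  [CD ∥ EF ∩ DF ∥ CE]
2. E_y = -18  [CD ∥ EF ∩ DF ∥ CE]
   → E = (12, -18)
3. B_x = 19/3  [B is the centroid of △ECD]
4. B_y = -32/3  [B is the centroid of △ECD]
   → B = (19/3, -32/3)
5. A_x = 17/3  [A divides DF with DA:AF = 1/3:2/3]
6. A_y = -20/3  [A divides DF with DA:AF = 1/3:2/3]
   → A = (17/3, -20/3)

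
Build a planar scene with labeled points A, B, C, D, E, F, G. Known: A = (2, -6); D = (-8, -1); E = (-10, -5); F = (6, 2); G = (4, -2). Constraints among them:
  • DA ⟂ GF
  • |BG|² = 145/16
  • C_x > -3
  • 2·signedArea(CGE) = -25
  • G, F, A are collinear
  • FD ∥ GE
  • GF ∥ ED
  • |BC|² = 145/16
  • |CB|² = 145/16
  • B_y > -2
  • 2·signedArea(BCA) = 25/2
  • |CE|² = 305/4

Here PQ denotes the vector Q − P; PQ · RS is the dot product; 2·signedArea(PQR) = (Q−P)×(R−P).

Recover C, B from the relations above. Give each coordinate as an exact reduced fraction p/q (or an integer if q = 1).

1. C_x = -2  [line 3·x + -14·y + -15 = 0 ∩ |CE|² = 305/4]
2. C_y = -3/2  [line 3·x + -14·y + -15 = 0 ∩ |CE|² = 305/4]
   → C = (-2, -3/2)
3. B_x = 1  [line 9/2·x + 4·y + 5/2 = 0 ∩ |BG|² = 145/16]
4. B_y = -7/4  [line 9/2·x + 4·y + 5/2 = 0 ∩ |BG|² = 145/16]
   → B = (1, -7/4)

B = (1, -7/4)
C = (-2, -3/2)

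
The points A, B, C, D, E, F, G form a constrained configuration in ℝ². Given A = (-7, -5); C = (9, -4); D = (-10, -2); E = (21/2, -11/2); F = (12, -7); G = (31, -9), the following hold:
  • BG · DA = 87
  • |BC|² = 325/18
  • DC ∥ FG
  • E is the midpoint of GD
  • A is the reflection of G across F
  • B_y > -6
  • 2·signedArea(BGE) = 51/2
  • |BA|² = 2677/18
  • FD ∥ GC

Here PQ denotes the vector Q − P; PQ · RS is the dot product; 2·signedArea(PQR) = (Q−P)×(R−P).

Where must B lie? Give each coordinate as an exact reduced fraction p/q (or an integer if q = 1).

B = (31/6, -35/6)

1. B_x = 31/6  [2·signedArea(BGE) = 51/2 ∩ BG · DA = 87]
2. B_y = -35/6  [2·signedArea(BGE) = 51/2 ∩ BG · DA = 87]
   → B = (31/6, -35/6)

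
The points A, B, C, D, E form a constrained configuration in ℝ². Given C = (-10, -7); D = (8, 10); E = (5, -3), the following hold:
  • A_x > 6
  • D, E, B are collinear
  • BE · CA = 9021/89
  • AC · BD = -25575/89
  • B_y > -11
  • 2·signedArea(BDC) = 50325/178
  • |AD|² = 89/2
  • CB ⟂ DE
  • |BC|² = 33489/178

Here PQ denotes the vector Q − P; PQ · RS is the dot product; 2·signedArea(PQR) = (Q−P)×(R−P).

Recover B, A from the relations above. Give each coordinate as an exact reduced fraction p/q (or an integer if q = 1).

1. B_x = 599/178  [D, E, B are collinear ∩ CB ⟂ DE]
2. B_y = -1795/178  [D, E, B are collinear ∩ CB ⟂ DE]
   → B = (599/178, -1795/178)
3. A_x = 13/2  [line -825/178·x + -3575/178·y + 17875/178 = 0 ∩ |AD|² = 89/2]
4. A_y = 7/2  [line -825/178·x + -3575/178·y + 17875/178 = 0 ∩ |AD|² = 89/2]
   → A = (13/2, 7/2)

A = (13/2, 7/2)
B = (599/178, -1795/178)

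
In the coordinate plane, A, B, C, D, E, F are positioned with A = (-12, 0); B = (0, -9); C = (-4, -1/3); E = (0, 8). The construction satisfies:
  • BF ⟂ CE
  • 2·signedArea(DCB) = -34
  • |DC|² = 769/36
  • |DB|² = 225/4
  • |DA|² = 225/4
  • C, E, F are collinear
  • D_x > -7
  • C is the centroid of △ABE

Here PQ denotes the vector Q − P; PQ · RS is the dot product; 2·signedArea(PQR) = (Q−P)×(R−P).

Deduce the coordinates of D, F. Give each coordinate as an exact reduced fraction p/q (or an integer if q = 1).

1. D_x = -6  [line 26/3·x + 4·y + 70 = 0 ∩ |DC|² = 769/36]
2. D_y = -9/2  [line 26/3·x + 4·y + 70 = 0 ∩ |DC|² = 769/36]
   → D = (-6, -9/2)
3. F_x = -5100/769  [C, E, F are collinear ∩ BF ⟂ CE]
4. F_y = -4473/769  [C, E, F are collinear ∩ BF ⟂ CE]
   → F = (-5100/769, -4473/769)

D = (-6, -9/2)
F = (-5100/769, -4473/769)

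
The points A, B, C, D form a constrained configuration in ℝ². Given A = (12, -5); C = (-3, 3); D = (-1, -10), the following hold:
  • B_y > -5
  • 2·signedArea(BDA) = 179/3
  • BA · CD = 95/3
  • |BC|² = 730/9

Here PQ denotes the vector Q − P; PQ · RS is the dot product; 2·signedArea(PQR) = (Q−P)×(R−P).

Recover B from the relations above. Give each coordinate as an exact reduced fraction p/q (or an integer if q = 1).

B = (8/3, -4)

1. B_x = 8/3  [2·signedArea(BDA) = 179/3 ∩ BA · CD = 95/3]
2. B_y = -4  [2·signedArea(BDA) = 179/3 ∩ BA · CD = 95/3]
   → B = (8/3, -4)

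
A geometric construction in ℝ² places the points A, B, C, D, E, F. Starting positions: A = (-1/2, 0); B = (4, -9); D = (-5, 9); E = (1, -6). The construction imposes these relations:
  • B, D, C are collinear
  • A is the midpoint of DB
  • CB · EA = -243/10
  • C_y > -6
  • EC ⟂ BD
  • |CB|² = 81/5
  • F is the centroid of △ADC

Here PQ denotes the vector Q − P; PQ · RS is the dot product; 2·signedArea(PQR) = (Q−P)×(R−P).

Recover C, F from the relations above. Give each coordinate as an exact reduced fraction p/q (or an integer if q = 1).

C = (11/5, -27/5)
F = (-11/10, 6/5)

1. C_x = 11/5  [B, D, C are collinear ∩ EC ⟂ BD]
2. C_y = -27/5  [B, D, C are collinear ∩ EC ⟂ BD]
   → C = (11/5, -27/5)
3. F_x = -11/10  [F is the centroid of △ADC]
4. F_y = 6/5  [F is the centroid of △ADC]
   → F = (-11/10, 6/5)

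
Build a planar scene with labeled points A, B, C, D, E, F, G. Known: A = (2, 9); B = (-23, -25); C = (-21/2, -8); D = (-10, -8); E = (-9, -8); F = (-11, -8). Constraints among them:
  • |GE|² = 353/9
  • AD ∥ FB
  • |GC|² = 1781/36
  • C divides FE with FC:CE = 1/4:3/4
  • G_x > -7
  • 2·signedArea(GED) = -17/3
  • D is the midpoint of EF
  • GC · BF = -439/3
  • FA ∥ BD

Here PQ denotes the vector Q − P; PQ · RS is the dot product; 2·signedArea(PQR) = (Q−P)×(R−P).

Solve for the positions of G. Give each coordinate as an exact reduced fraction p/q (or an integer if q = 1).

G = (-19/3, -7/3)

1. G_x = -19/3  [GC · BF = -439/3 ∩ 2·signedArea(GED) = -17/3]
2. G_y = -7/3  [GC · BF = -439/3 ∩ 2·signedArea(GED) = -17/3]
   → G = (-19/3, -7/3)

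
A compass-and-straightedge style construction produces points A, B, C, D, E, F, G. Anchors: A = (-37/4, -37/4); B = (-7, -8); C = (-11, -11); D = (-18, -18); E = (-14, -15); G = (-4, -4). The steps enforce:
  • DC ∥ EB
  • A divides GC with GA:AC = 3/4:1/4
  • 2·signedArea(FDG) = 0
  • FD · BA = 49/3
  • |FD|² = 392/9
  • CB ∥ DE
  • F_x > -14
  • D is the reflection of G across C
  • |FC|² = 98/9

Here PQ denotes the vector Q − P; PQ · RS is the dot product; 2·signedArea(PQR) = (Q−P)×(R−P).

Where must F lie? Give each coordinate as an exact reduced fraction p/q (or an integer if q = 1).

F = (-40/3, -40/3)

1. F_x = -40/3  [2·signedArea(FDG) = 0 ∩ FD · BA = 49/3]
2. F_y = -40/3  [2·signedArea(FDG) = 0 ∩ FD · BA = 49/3]
   → F = (-40/3, -40/3)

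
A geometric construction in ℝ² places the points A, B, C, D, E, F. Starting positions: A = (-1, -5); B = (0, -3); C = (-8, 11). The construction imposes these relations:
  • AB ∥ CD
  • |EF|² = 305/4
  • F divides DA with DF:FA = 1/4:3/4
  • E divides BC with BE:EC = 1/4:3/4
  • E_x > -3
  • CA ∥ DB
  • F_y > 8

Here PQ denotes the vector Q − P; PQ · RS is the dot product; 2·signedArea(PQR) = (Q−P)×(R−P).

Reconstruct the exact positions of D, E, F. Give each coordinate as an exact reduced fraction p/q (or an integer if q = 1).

1. D_x = -7  [CA ∥ DB ∩ AB ∥ CD]
2. D_y = 13  [CA ∥ DB ∩ AB ∥ CD]
   → D = (-7, 13)
3. E_x = -2  [E divides BC with BE:EC = 1/4:3/4]
4. E_y = 1/2  [E divides BC with BE:EC = 1/4:3/4]
   → E = (-2, 1/2)
5. F_x = -11/2  [F divides DA with DF:FA = 1/4:3/4]
6. F_y = 17/2  [F divides DA with DF:FA = 1/4:3/4]
   → F = (-11/2, 17/2)

D = (-7, 13)
E = (-2, 1/2)
F = (-11/2, 17/2)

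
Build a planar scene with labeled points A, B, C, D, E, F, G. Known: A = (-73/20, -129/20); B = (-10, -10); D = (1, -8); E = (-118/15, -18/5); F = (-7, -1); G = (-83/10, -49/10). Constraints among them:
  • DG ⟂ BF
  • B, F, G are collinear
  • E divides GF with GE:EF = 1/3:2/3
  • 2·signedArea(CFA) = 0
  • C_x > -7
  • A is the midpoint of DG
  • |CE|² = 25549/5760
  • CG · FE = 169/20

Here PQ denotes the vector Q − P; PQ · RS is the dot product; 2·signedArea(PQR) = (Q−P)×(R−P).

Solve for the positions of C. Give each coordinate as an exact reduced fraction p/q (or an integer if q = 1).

C = (-493/80, -189/80)

1. C_x = -493/80  [2·signedArea(CFA) = 0 ∩ CG · FE = 169/20]
2. C_y = -189/80  [2·signedArea(CFA) = 0 ∩ CG · FE = 169/20]
   → C = (-493/80, -189/80)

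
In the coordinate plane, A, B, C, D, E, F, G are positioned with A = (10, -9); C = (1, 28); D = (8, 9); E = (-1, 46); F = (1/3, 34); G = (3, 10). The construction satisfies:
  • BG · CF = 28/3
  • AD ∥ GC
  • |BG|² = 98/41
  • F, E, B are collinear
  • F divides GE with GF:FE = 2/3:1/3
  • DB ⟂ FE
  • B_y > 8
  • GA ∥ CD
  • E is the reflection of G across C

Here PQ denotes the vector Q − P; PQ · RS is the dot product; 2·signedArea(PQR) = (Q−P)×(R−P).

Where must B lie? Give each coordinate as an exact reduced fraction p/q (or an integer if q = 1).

1. B_x = 130/41  [F, E, B are collinear ∩ DB ⟂ FE]
2. B_y = 347/41  [F, E, B are collinear ∩ DB ⟂ FE]
   → B = (130/41, 347/41)

B = (130/41, 347/41)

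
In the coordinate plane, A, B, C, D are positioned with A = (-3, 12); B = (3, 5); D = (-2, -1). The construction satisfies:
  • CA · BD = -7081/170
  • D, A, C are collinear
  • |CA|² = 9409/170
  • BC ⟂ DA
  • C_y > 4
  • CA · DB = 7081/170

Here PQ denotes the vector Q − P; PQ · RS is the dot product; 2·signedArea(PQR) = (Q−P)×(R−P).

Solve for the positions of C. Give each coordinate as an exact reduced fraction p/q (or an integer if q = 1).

1. C_x = -413/170  [D, A, C are collinear ∩ BC ⟂ DA]
2. C_y = 779/170  [D, A, C are collinear ∩ BC ⟂ DA]
   → C = (-413/170, 779/170)

C = (-413/170, 779/170)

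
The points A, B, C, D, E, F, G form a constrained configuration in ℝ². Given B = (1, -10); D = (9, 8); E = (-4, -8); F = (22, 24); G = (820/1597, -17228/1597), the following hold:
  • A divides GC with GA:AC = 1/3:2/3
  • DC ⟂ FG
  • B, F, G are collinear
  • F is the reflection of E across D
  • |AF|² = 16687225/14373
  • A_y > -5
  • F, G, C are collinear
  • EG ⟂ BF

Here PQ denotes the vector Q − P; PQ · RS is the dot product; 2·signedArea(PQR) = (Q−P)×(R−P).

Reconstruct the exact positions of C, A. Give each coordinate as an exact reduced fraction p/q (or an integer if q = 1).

1. C_x = 17977/1597  [F, G, C are collinear ∩ DC ⟂ FG]
2. C_y = 10550/1597  [F, G, C are collinear ∩ DC ⟂ FG]
   → C = (17977/1597, 10550/1597)
3. A_x = 6539/1597  [A divides GC with GA:AC = 1/3:2/3]
4. A_y = -23906/4791  [A divides GC with GA:AC = 1/3:2/3]
   → A = (6539/1597, -23906/4791)

A = (6539/1597, -23906/4791)
C = (17977/1597, 10550/1597)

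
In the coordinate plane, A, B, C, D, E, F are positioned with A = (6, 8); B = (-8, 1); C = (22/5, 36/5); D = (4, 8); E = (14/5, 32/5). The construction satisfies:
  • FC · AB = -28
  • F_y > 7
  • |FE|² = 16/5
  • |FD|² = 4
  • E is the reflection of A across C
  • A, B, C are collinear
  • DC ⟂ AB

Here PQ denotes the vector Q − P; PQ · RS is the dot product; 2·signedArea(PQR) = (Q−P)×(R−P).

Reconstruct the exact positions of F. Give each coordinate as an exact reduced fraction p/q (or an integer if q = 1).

1. F_x = 2  [line 14·x + 7·y + -84 = 0 ∩ |FE|² = 16/5]
2. F_y = 8  [line 14·x + 7·y + -84 = 0 ∩ |FE|² = 16/5]
   → F = (2, 8)

F = (2, 8)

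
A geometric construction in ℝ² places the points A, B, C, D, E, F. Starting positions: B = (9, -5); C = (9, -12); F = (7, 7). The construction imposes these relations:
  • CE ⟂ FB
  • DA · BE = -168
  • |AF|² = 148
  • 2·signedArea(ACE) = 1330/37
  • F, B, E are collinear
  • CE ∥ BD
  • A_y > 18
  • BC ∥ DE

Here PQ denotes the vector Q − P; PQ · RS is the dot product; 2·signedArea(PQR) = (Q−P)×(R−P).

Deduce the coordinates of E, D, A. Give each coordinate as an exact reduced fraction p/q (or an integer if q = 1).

1. E_x = 375/37  [F, B, E are collinear ∩ CE ⟂ FB]
2. E_y = -437/37  [F, B, E are collinear ∩ CE ⟂ FB]
   → E = (375/37, -437/37)
3. D_x = 375/37  [BC ∥ DE ∩ CE ∥ BD]
4. D_y = -178/37  [BC ∥ DE ∩ CE ∥ BD]
   → D = (375/37, -178/37)
5. A_x = 5  [line -7/37·x + 42/37·y + -763/37 = 0 ∩ |AF|² = 148]
6. A_y = 19  [line -7/37·x + 42/37·y + -763/37 = 0 ∩ |AF|² = 148]
   → A = (5, 19)

A = (5, 19)
D = (375/37, -178/37)
E = (375/37, -437/37)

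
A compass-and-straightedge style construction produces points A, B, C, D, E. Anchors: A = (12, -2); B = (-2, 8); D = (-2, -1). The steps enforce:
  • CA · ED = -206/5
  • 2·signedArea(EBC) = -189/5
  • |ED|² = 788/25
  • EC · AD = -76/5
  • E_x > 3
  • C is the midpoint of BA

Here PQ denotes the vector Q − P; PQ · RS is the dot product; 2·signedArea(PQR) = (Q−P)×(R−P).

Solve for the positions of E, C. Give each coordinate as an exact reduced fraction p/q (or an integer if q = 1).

C = (5, 3)
E = (18/5, -7/5)

1. C_x = 5  [C is the midpoint of BA]
2. C_y = 3  [C is the midpoint of BA]
   → C = (5, 3)
3. E_x = 18/5  [2·signedArea(EBC) = -189/5 ∩ EC · AD = -76/5]
4. E_y = -7/5  [2·signedArea(EBC) = -189/5 ∩ EC · AD = -76/5]
   → E = (18/5, -7/5)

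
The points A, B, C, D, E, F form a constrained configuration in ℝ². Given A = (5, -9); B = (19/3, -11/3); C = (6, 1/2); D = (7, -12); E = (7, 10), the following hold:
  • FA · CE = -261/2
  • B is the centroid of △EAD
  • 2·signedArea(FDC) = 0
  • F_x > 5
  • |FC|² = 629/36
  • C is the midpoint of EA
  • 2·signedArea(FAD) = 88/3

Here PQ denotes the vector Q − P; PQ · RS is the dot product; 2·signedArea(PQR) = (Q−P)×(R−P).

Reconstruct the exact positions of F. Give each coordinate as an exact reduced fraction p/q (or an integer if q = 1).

F = (17/3, 14/3)

1. F_x = 17/3  [2·signedArea(FDC) = 0 ∩ 2·signedArea(FAD) = 88/3]
2. F_y = 14/3  [2·signedArea(FDC) = 0 ∩ 2·signedArea(FAD) = 88/3]
   → F = (17/3, 14/3)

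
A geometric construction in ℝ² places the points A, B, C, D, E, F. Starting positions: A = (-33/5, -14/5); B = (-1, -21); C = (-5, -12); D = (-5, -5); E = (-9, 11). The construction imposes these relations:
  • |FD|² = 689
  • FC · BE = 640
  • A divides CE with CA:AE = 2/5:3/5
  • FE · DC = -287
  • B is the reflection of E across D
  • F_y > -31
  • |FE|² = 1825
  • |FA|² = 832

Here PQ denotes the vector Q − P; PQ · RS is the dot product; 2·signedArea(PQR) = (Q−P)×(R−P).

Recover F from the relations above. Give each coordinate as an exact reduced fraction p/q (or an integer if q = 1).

F = (3, -30)

1. F_x = 3  [FC · BE = 640 ∩ FE · DC = -287]
2. F_y = -30  [FC · BE = 640 ∩ FE · DC = -287]
   → F = (3, -30)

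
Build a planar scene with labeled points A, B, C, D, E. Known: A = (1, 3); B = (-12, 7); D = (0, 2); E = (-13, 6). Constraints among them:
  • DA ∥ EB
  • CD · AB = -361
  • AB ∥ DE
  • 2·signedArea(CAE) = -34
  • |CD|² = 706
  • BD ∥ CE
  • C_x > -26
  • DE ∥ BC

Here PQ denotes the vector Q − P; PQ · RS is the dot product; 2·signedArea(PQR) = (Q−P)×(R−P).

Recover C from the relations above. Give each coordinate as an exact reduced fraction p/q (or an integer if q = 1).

1. C_x = -25  [BD ∥ CE ∩ DE ∥ BC]
2. C_y = 11  [BD ∥ CE ∩ DE ∥ BC]
   → C = (-25, 11)

C = (-25, 11)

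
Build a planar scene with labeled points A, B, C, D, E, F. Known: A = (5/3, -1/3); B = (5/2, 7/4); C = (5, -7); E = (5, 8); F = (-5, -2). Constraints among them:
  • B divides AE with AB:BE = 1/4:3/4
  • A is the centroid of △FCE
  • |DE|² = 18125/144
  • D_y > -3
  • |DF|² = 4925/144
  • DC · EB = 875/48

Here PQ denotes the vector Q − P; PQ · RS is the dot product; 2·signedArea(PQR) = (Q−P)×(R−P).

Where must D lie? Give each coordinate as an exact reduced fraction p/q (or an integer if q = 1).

D = (5/6, -29/12)

1. D_x = 5/6  [line 5/2·x + 25/4·y + 625/48 = 0 ∩ |DE|² = 18125/144]
2. D_y = -29/12  [line 5/2·x + 25/4·y + 625/48 = 0 ∩ |DE|² = 18125/144]
   → D = (5/6, -29/12)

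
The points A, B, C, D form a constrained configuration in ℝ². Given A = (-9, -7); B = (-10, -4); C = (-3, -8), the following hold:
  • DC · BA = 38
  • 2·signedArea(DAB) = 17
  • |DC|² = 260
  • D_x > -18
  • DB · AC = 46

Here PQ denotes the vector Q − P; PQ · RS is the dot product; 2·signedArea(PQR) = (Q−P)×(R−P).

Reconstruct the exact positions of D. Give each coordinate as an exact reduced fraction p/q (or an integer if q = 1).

D = (-17, 0)

1. D_x = -17  [DB · AC = 46 ∩ 2·signedArea(DAB) = 17]
2. D_y = 0  [DB · AC = 46 ∩ 2·signedArea(DAB) = 17]
   → D = (-17, 0)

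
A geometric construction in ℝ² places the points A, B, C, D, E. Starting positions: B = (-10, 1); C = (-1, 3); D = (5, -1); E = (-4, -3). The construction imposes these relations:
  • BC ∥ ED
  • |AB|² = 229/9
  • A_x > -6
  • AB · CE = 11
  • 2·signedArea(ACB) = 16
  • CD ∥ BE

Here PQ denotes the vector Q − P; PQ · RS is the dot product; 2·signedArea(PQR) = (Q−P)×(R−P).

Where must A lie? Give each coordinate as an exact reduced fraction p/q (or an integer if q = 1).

A = (-5, 1/3)

1. A_x = -5  [2·signedArea(ACB) = 16 ∩ AB · CE = 11]
2. A_y = 1/3  [2·signedArea(ACB) = 16 ∩ AB · CE = 11]
   → A = (-5, 1/3)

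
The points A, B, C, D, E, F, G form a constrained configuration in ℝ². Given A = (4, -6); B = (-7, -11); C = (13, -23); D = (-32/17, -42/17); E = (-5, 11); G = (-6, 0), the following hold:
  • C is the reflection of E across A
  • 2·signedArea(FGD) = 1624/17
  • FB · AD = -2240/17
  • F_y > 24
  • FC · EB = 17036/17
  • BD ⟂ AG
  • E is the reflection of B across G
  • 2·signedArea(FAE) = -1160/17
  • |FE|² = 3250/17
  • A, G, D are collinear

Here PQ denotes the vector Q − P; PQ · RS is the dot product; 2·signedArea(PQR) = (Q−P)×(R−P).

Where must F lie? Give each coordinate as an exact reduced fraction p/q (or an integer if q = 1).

F = (-138/17, 416/17)

1. F_x = -138/17  [FB · AD = -2240/17 ∩ 2·signedArea(FAE) = -1160/17]
2. F_y = 416/17  [FB · AD = -2240/17 ∩ 2·signedArea(FAE) = -1160/17]
   → F = (-138/17, 416/17)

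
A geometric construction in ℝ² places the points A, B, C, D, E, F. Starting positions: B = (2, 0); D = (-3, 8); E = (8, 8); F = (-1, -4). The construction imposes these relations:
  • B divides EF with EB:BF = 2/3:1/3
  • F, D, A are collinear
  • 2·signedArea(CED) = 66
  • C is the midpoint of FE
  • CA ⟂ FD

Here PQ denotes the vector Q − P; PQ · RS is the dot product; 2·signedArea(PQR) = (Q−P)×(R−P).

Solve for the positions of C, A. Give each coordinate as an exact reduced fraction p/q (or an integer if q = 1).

A = (-137/74, 41/37)
C = (7/2, 2)

1. C_x = 7/2  [C is the midpoint of FE]
2. C_y = 2  [C is the midpoint of FE]
   → C = (7/2, 2)
3. A_x = -137/74  [F, D, A are collinear ∩ CA ⟂ FD]
4. A_y = 41/37  [F, D, A are collinear ∩ CA ⟂ FD]
   → A = (-137/74, 41/37)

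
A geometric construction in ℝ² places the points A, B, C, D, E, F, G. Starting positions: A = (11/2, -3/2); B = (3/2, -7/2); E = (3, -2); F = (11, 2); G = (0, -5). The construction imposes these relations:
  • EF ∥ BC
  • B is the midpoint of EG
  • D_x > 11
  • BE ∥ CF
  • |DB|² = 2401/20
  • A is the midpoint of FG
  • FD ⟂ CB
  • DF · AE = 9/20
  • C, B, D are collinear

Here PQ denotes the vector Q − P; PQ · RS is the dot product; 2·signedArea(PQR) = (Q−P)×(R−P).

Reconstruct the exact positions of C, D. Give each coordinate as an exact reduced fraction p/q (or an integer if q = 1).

1. C_x = 19/2  [BE ∥ CF ∩ EF ∥ BC]
2. C_y = 1/2  [BE ∥ CF ∩ EF ∥ BC]
   → C = (19/2, 1/2)
3. D_x = 113/10  [C, B, D are collinear ∩ FD ⟂ CB]
4. D_y = 7/5  [C, B, D are collinear ∩ FD ⟂ CB]
   → D = (113/10, 7/5)

C = (19/2, 1/2)
D = (113/10, 7/5)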